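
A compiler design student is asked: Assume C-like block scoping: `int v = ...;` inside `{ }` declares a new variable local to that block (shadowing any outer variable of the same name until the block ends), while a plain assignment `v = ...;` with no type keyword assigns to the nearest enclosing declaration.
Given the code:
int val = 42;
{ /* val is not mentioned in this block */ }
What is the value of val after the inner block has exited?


Analyzing scoping rules:
Outer scope: declares val = 42
Inner block: val is neither redeclared nor assigned -> unchanged
After the block -> 42
Result: 42

42


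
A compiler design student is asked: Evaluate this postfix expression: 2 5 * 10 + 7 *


Processing tokens left to right:
Push 2, Push 5
Pop 2 and 5, compute 2 * 5 = 10, push 10
Push 10
Pop 10 and 10, compute 10 + 10 = 20, push 20
Push 7
Pop 20 and 7, compute 20 * 7 = 140, push 140
Stack result: 140

140


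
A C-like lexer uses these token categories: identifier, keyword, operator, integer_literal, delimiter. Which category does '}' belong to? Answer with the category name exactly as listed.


Token: '}'
Checking categories:
  identifier: no
  integer_literal: no
  operator: no
  keyword: no
  delimiter: YES
Category: delimiter

delimiter


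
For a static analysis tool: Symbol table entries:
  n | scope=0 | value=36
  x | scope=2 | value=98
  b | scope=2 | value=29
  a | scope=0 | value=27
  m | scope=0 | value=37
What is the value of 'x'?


Searching symbol table for 'x':
  n | scope=0 | value=36
  x | scope=2 | value=98 <- MATCH
  b | scope=2 | value=29
  a | scope=0 | value=27
  m | scope=0 | value=37
Found 'x' at scope 2 with value 98

98


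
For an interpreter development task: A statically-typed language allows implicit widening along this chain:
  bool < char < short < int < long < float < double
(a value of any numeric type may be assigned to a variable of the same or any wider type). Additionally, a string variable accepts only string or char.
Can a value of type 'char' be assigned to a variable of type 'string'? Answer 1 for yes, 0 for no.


Target variable type: string
Source value type: char
Rule: string accepts only {string, char}
  source 'char' in {string, char}? Yes
Result: 1

1


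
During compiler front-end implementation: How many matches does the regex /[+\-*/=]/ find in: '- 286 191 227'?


Pattern: /[+\-*/=]/ (operators)
Input: '- 286 191 227'
Scanning for matches:
  Match 1: '-'
Total matches: 1

1


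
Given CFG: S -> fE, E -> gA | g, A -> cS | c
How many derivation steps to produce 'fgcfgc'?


Grammar: S -> fE, E -> gA | g, A -> cS | c
Deriving 'fgcfgc':
Step 1: S -> fE => fE
Step 2: E -> gA => fgA
Step 3: A -> cS => fgcS
Step 4: S -> fE => fgcfE
Step 5: E -> gA => fgcfgA
Step 6: A -> c => fgcfgc
Total derivation steps: 6

6


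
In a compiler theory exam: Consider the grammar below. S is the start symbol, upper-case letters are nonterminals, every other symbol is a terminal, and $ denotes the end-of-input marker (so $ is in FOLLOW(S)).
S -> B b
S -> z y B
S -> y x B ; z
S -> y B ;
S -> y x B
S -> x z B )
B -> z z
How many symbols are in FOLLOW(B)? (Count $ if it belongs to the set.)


S is the start symbol and does not occur in any rule body, so FOLLOW(S) = {$}.
Examining every occurrence of B in a rule body:
  S -> B b : B is followed by terminal 'b' -> add 'b'
  S -> z y B : B is at the right end -> add FOLLOW(S) = {$}
  S -> y x B ; z : B is followed by terminal ';' -> add ';'
  S -> y B ; : B is followed by terminal ';' -> add ';' (already in the set)
  S -> y x B : B is at the right end -> add FOLLOW(S) = {$} (already in the set)
  S -> x z B ) : B is followed by terminal ')' -> add ')'
  B -> z z : B does not occur in the body -> contributes nothing
FOLLOW(B) = {), ;, b, $}
Count: 4

4


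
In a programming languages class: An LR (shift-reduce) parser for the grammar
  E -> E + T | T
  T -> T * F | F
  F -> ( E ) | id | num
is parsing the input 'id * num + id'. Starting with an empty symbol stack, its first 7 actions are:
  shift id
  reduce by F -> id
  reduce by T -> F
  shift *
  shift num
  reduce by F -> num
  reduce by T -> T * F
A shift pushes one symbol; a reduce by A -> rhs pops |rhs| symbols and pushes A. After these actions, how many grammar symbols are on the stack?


Tracking the symbol stack through each action:
  Action 1: shift 'id' : push -> stack = [id] (size 1)
  Action 2: reduce by F -> id : pop 1, push F -> stack = [F] (size 1)
  Action 3: reduce by T -> F : pop 1, push T -> stack = [T] (size 1)
  Action 4: shift '*' : push -> stack = [T, *] (size 2)
  Action 5: shift 'num' : push -> stack = [T, *, num] (size 3)
  Action 6: reduce by F -> num : pop 1, push F -> stack = [T, *, F] (size 3)
  Action 7: reduce by T -> T * F : pop 3, push T -> stack = [T] (size 1)
Final stack size: 1

1


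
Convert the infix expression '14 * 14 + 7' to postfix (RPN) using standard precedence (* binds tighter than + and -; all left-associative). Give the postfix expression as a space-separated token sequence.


Applying the shunting-yard algorithm:
  Operand 14 -> output
  Push '*' onto operator stack -> op-stack: [*]
  Operand 14 -> output
  See '+' (prec 1); top '*' (prec 2) >= it -> pop '*' to output
  Push '+' onto operator stack -> op-stack: [+]
  Operand 7 -> output
  End of input: pop '+' to output
Postfix result: 14 14 * 7 +

14 14 * 7 +


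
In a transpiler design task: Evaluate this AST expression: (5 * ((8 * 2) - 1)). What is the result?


Expression: (5 * ((8 * 2) - 1))
Evaluating step by step:
  8 * 2 = 16
  16 - 1 = 15
  5 * 15 = 75
Result: 75

75


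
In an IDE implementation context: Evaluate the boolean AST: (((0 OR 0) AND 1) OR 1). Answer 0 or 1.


Step 1: Evaluate inner node
  0 OR 0 = 0
Step 2: Evaluate next node
  0 AND 1 = 0
Step 3: Evaluate root node
  0 OR 1 = 1

1


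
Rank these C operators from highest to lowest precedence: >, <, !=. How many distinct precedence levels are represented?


Looking up precedence for each operator:
  > -> precedence 4
  < -> precedence 4
  != -> precedence 3
Sorted highest to lowest: >, <, !=
Distinct precedence values: [4, 3]
Number of distinct levels: 2

2


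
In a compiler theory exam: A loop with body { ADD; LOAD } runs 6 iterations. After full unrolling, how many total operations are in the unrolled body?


Loop body operations: ADD, LOAD (2 ops per iteration)
Unrolling 6 iterations:
  Iteration 1: ADD, LOAD (2 ops)
  Iteration 2: ADD, LOAD (2 ops)
  Iteration 3: ADD, LOAD (2 ops)
  Iteration 4: ADD, LOAD (2 ops)
  Iteration 5: ADD, LOAD (2 ops)
  Iteration 6: ADD, LOAD (2 ops)
Total: 6 iterations * 2 ops/iter = 12 operations

12


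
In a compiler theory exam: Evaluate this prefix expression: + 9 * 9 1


Parsing prefix expression: + 9 * 9 1
Step 1: Innermost operation '* 9 1'
  9 * 1 = 9
Step 2: Outer operation '+ 9 [9]'
  9 + 9 = 18

18


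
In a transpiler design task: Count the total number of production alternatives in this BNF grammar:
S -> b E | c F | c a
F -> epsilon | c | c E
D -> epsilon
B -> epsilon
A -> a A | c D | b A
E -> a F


Counting alternatives per rule:
  S: 3 alternative(s)
  F: 3 alternative(s)
  D: 1 alternative(s)
  B: 1 alternative(s)
  A: 3 alternative(s)
  E: 1 alternative(s)
Sum: 3 + 3 + 1 + 1 + 3 + 1 = 12

12


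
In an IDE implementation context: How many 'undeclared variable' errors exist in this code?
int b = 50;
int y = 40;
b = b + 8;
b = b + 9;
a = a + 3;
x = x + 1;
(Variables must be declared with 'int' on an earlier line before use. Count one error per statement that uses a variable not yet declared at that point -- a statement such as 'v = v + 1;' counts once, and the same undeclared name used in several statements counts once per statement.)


Scanning code line by line:
  Line 1: declare 'b' -> declared = ['b']
  Line 2: declare 'y' -> declared = ['b', 'y']
  Line 3: use 'b' -> OK (declared)
  Line 4: use 'b' -> OK (declared)
  Line 5: use 'a' -> ERROR (undeclared)
  Line 6: use 'x' -> ERROR (undeclared)
Total undeclared variable errors: 2

2


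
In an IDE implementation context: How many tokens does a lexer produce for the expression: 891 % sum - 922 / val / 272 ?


Scanning '891 % sum - 922 / val / 272'
Token 1: '891' -> integer_literal
Token 2: '%' -> operator
Token 3: 'sum' -> identifier
Token 4: '-' -> operator
Token 5: '922' -> integer_literal
Token 6: '/' -> operator
Token 7: 'val' -> identifier
Token 8: '/' -> operator
Token 9: '272' -> integer_literal
Total tokens: 9

9


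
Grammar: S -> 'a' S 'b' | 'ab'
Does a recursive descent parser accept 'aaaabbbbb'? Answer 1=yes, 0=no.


Grammar accepts strings of the form a^n b^n (n >= 1)
Word: 'aaaabbbbb'
Counting: 4 a's and 5 b's
Check: 4 == 5? No
Mismatch: a-count != b-count
Rejected

0


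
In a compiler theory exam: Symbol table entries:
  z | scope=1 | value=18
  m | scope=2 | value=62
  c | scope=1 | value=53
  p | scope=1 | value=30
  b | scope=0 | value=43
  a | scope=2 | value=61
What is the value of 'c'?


Searching symbol table for 'c':
  z | scope=1 | value=18
  m | scope=2 | value=62
  c | scope=1 | value=53 <- MATCH
  p | scope=1 | value=30
  b | scope=0 | value=43
  a | scope=2 | value=61
Found 'c' at scope 1 with value 53

53


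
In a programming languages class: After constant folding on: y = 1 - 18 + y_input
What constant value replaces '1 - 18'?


Identifying constant sub-expression:
  Original: y = 1 - 18 + y_input
  1 and 18 are both compile-time constants
  Evaluating: 1 - 18 = -17
  After folding: y = -17 + y_input

-17


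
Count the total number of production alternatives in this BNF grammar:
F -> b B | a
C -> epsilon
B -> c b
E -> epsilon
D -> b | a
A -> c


Counting alternatives per rule:
  F: 2 alternative(s)
  C: 1 alternative(s)
  B: 1 alternative(s)
  E: 1 alternative(s)
  D: 2 alternative(s)
  A: 1 alternative(s)
Sum: 2 + 1 + 1 + 1 + 2 + 1 = 8

8


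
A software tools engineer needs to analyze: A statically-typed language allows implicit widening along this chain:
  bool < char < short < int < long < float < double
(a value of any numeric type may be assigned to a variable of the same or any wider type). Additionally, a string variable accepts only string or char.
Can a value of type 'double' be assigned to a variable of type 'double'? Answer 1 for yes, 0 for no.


Target variable type: double
Source value type: double
Numeric ranks: double=6, double=6
Widening allowed iff rank(source) <= rank(target): 6 <= 6? Yes
Result: 1

1


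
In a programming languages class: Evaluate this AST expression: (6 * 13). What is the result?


Expression: (6 * 13)
Evaluating step by step:
  6 * 13 = 78
Result: 78

78


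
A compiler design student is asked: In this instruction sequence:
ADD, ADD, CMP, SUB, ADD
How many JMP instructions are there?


Scanning instruction sequence for JMP:
  Position 1: ADD
  Position 2: ADD
  Position 3: CMP
  Position 4: SUB
  Position 5: ADD
Matches at positions: []
Total JMP count: 0

0


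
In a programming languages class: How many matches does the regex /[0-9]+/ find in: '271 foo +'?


Pattern: /[0-9]+/ (int literals)
Input: '271 foo +'
Scanning for matches:
  Match 1: '271'
Total matches: 1

1


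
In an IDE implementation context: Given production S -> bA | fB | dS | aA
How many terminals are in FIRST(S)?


Production: S -> bA | fB | dS | aA
Examining each alternative for leading terminals:
  S -> bA : first terminal = 'b'
  S -> fB : first terminal = 'f'
  S -> dS : first terminal = 'd'
  S -> aA : first terminal = 'a'
FIRST(S) = {a, b, d, f}
Count: 4

4


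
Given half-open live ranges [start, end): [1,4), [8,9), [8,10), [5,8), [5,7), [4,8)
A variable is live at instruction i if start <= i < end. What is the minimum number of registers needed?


Live ranges:
  Var0: [1, 4)
  Var1: [8, 9)
  Var2: [8, 10)
  Var3: [5, 8)
  Var4: [5, 7)
  Var5: [4, 8)
Sweep-line events (position, delta, active):
  pos=1 start -> active=1
  pos=4 end -> active=0
  pos=4 start -> active=1
  pos=5 start -> active=2
  pos=5 start -> active=3
  pos=7 end -> active=2
  pos=8 end -> active=1
  pos=8 end -> active=0
  pos=8 start -> active=1
  pos=8 start -> active=2
  pos=9 end -> active=1
  pos=10 end -> active=0
Maximum simultaneous active: 3
Minimum registers needed: 3

3


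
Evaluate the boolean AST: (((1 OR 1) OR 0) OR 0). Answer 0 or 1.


Step 1: Evaluate inner node
  1 OR 1 = 1
Step 2: Evaluate next node
  1 OR 0 = 1
Step 3: Evaluate root node
  1 OR 0 = 1

1


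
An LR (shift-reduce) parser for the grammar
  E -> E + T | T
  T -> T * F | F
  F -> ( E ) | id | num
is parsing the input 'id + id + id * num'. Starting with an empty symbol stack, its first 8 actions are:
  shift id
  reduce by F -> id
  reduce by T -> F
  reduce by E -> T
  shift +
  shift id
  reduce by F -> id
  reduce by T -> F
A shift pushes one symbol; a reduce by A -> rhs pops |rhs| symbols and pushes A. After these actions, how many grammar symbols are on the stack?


Tracking the symbol stack through each action:
  Action 1: shift 'id' : push -> stack = [id] (size 1)
  Action 2: reduce by F -> id : pop 1, push F -> stack = [F] (size 1)
  Action 3: reduce by T -> F : pop 1, push T -> stack = [T] (size 1)
  Action 4: reduce by E -> T : pop 1, push E -> stack = [E] (size 1)
  Action 5: shift '+' : push -> stack = [E, +] (size 2)
  Action 6: shift 'id' : push -> stack = [E, +, id] (size 3)
  Action 7: reduce by F -> id : pop 1, push F -> stack = [E, +, F] (size 3)
  Action 8: reduce by T -> F : pop 1, push T -> stack = [E, +, T] (size 3)
Final stack size: 3

3


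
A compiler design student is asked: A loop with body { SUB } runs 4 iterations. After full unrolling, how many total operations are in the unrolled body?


Loop body operations: SUB (1 op per iteration)
Unrolling 4 iterations:
  Iteration 1: SUB (1 ops)
  Iteration 2: SUB (1 ops)
  Iteration 3: SUB (1 ops)
  Iteration 4: SUB (1 ops)
Total: 4 iterations * 1 ops/iter = 4 operations

4


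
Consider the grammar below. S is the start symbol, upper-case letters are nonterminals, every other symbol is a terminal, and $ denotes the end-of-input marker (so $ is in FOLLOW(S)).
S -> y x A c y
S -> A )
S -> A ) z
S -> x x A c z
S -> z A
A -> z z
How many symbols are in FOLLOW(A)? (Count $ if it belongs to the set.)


S is the start symbol and does not occur in any rule body, so FOLLOW(S) = {$}.
Examining every occurrence of A in a rule body:
  S -> y x A c y : A is followed by terminal 'c' -> add 'c'
  S -> A ) : A is followed by terminal ')' -> add ')'
  S -> A ) z : A is followed by terminal ')' -> add ')' (already in the set)
  S -> x x A c z : A is followed by terminal 'c' -> add 'c' (already in the set)
  S -> z A : A is at the right end -> add FOLLOW(S) = {$}
  A -> z z : A does not occur in the body -> contributes nothing
FOLLOW(A) = {), c, $}
Count: 3

3


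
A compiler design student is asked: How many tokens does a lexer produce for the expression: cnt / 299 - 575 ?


Scanning 'cnt / 299 - 575'
Token 1: 'cnt' -> identifier
Token 2: '/' -> operator
Token 3: '299' -> integer_literal
Token 4: '-' -> operator
Token 5: '575' -> integer_literal
Total tokens: 5

5


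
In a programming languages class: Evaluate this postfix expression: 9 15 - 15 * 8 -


Processing tokens left to right:
Push 9, Push 15
Pop 9 and 15, compute 9 - 15 = -6, push -6
Push 15
Pop -6 and 15, compute -6 * 15 = -90, push -90
Push 8
Pop -90 and 8, compute -90 - 8 = -98, push -98
Stack result: -98

-98


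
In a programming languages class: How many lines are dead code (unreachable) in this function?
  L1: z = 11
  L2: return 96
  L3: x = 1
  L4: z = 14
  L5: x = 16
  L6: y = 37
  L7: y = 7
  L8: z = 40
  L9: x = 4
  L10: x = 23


Analyzing control flow:
  L1: reachable (before return)
  L2: reachable (return statement)
  L3: DEAD (after return at L2)
  L4: DEAD (after return at L2)
  L5: DEAD (after return at L2)
  L6: DEAD (after return at L2)
  L7: DEAD (after return at L2)
  L8: DEAD (after return at L2)
  L9: DEAD (after return at L2)
  L10: DEAD (after return at L2)
Return at L2, total lines = 10
Dead lines: L3 through L10
Count: 8

8


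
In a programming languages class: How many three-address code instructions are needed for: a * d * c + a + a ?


Expression: a * d * c + a + a
Generating three-address code (respecting * over +/- precedence):
  Instruction 1: t1 = a * d
  Instruction 2: t2 = t1 * c
  Instruction 3: t3 = t2 + a
  Instruction 4: t4 = t3 + a
Total instructions: 4

4


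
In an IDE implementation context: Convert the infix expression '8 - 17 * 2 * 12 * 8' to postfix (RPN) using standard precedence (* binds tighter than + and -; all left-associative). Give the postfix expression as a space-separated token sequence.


Applying the shunting-yard algorithm:
  Operand 8 -> output
  Push '-' onto operator stack -> op-stack: [-]
  Operand 17 -> output
  Push '*' onto operator stack -> op-stack: [-, *]
  Operand 2 -> output
  See '*' (prec 2); top '*' (prec 2) >= it -> pop '*' to output
  Push '*' onto operator stack -> op-stack: [-, *]
  Operand 12 -> output
  See '*' (prec 2); top '*' (prec 2) >= it -> pop '*' to output
  Push '*' onto operator stack -> op-stack: [-, *]
  Operand 8 -> output
  End of input: pop '*' to output
  End of input: pop '-' to output
Postfix result: 8 17 2 * 12 * 8 * -

8 17 2 * 12 * 8 * -


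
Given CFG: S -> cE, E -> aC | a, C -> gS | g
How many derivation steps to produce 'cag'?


Grammar: S -> cE, E -> aC | a, C -> gS | g
Deriving 'cag':
Step 1: S -> cE => cE
Step 2: E -> aC => caC
Step 3: C -> g => cag
Total derivation steps: 3

3


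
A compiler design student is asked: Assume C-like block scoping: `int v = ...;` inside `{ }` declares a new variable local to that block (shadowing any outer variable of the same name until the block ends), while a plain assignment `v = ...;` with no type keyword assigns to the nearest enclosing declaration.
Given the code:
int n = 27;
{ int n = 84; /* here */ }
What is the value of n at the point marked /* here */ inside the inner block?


Analyzing scoping rules:
Outer scope: declares n = 27
Inner block: 'int n = 84;' declares a NEW n that shadows the outer one
Inside the block the inner declaration is in scope -> 84
Result: 84

84


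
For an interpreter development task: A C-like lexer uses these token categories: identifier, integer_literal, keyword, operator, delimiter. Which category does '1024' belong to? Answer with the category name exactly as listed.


Token: '1024'
Checking categories:
  identifier: no
  integer_literal: YES
  operator: no
  keyword: no
  delimiter: no
Category: integer_literal

integer_literal


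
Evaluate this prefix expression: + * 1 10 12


Parsing prefix expression: + * 1 10 12
Step 1: Innermost operation '* 1 10'
  1 * 10 = 10
Step 2: Outer operation '+ [10] 12'
  10 + 12 = 22

22


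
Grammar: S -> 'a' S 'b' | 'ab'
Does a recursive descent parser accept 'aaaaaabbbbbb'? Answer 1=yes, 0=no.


Grammar accepts strings of the form a^n b^n (n >= 1)
Word: 'aaaaaabbbbbb'
Counting: 6 a's and 6 b's
Check: 6 == 6? Yes
Derivation (S -> aSb applied 5 time(s), then S -> ab): S => aSb => aaSbb => aaaSbbb => aaaaSbbbb => aaaaaSbbbbb => aaaaaabbbbbb
Accepted

1


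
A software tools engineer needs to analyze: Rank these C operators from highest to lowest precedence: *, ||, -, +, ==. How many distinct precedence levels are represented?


Looking up precedence for each operator:
  * -> precedence 6
  || -> precedence 1
  - -> precedence 5
  + -> precedence 5
  == -> precedence 3
Sorted highest to lowest: *, -, +, ==, ||
Distinct precedence values: [6, 5, 3, 1]
Number of distinct levels: 4

4


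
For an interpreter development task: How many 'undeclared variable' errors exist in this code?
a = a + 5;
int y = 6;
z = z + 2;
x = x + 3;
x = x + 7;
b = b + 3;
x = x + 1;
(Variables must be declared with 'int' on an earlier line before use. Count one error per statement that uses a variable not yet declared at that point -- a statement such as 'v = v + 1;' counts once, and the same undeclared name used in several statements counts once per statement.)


Scanning code line by line:
  Line 1: use 'a' -> ERROR (undeclared)
  Line 2: declare 'y' -> declared = ['y']
  Line 3: use 'z' -> ERROR (undeclared)
  Line 4: use 'x' -> ERROR (undeclared)
  Line 5: use 'x' -> ERROR (undeclared)
  Line 6: use 'b' -> ERROR (undeclared)
  Line 7: use 'x' -> ERROR (undeclared)
Total undeclared variable errors: 6

6


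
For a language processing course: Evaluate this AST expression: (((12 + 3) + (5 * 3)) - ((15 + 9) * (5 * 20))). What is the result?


Expression: (((12 + 3) + (5 * 3)) - ((15 + 9) * (5 * 20)))
Evaluating step by step:
  12 + 3 = 15
  5 * 3 = 15
  15 + 15 = 30
  15 + 9 = 24
  5 * 20 = 100
  24 * 100 = 2400
  30 - 2400 = -2370
Result: -2370

-2370


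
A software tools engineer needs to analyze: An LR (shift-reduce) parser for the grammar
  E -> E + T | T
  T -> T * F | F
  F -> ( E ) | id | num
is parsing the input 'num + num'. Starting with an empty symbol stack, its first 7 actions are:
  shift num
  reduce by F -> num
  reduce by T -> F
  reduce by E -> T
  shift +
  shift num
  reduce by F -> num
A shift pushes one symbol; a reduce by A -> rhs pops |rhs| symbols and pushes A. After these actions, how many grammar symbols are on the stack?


Tracking the symbol stack through each action:
  Action 1: shift 'num' : push -> stack = [num] (size 1)
  Action 2: reduce by F -> num : pop 1, push F -> stack = [F] (size 1)
  Action 3: reduce by T -> F : pop 1, push T -> stack = [T] (size 1)
  Action 4: reduce by E -> T : pop 1, push E -> stack = [E] (size 1)
  Action 5: shift '+' : push -> stack = [E, +] (size 2)
  Action 6: shift 'num' : push -> stack = [E, +, num] (size 3)
  Action 7: reduce by F -> num : pop 1, push F -> stack = [E, +, F] (size 3)
Final stack size: 3

3


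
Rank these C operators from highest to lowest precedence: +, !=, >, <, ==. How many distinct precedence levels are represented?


Looking up precedence for each operator:
  + -> precedence 5
  != -> precedence 3
  > -> precedence 4
  < -> precedence 4
  == -> precedence 3
Sorted highest to lowest: +, >, <, !=, ==
Distinct precedence values: [5, 4, 3]
Number of distinct levels: 3

3


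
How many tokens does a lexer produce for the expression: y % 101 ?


Scanning 'y % 101'
Token 1: 'y' -> identifier
Token 2: '%' -> operator
Token 3: '101' -> integer_literal
Total tokens: 3

3


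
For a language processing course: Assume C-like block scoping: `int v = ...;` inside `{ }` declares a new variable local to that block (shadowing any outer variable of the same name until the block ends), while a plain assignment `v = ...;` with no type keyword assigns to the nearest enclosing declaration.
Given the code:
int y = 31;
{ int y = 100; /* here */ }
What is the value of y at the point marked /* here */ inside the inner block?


Analyzing scoping rules:
Outer scope: declares y = 31
Inner block: 'int y = 100;' declares a NEW y that shadows the outer one
Inside the block the inner declaration is in scope -> 100
Result: 100

100


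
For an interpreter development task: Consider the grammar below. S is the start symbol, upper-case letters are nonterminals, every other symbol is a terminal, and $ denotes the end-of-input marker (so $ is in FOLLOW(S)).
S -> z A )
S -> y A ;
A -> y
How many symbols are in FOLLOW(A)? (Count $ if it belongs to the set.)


S is the start symbol and does not occur in any rule body, so FOLLOW(S) = {$}.
Examining every occurrence of A in a rule body:
  S -> z A ) : A is followed by terminal ')' -> add ')'
  S -> y A ; : A is followed by terminal ';' -> add ';'
  A -> y : A does not occur in the body -> contributes nothing
FOLLOW(A) = {), ;}
Count: 2

2


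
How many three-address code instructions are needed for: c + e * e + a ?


Expression: c + e * e + a
Generating three-address code (respecting * over +/- precedence):
  Instruction 1: t1 = e * e
  Instruction 2: t2 = c + t1
  Instruction 3: t3 = t2 + a
Total instructions: 3

3


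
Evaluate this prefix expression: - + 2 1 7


Parsing prefix expression: - + 2 1 7
Step 1: Innermost operation '+ 2 1'
  2 + 1 = 3
Step 2: Outer operation '- [3] 7'
  3 - 7 = -4

-4


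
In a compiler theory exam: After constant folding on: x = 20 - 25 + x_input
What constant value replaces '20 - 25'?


Identifying constant sub-expression:
  Original: x = 20 - 25 + x_input
  20 and 25 are both compile-time constants
  Evaluating: 20 - 25 = -5
  After folding: x = -5 + x_input

-5


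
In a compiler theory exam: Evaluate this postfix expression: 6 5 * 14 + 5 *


Processing tokens left to right:
Push 6, Push 5
Pop 6 and 5, compute 6 * 5 = 30, push 30
Push 14
Pop 30 and 14, compute 30 + 14 = 44, push 44
Push 5
Pop 44 and 5, compute 44 * 5 = 220, push 220
Stack result: 220

220


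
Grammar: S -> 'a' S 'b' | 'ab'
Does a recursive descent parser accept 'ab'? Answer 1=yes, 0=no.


Grammar accepts strings of the form a^n b^n (n >= 1)
Word: 'ab'
Counting: 1 a's and 1 b's
Check: 1 == 1? Yes
Derivation (S -> aSb applied 0 time(s), then S -> ab): S => ab
Accepted

1


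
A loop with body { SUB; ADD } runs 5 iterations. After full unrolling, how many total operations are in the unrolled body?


Loop body operations: SUB, ADD (2 ops per iteration)
Unrolling 5 iterations:
  Iteration 1: SUB, ADD (2 ops)
  Iteration 2: SUB, ADD (2 ops)
  Iteration 3: SUB, ADD (2 ops)
  Iteration 4: SUB, ADD (2 ops)
  Iteration 5: SUB, ADD (2 ops)
Total: 5 iterations * 2 ops/iter = 10 operations

10


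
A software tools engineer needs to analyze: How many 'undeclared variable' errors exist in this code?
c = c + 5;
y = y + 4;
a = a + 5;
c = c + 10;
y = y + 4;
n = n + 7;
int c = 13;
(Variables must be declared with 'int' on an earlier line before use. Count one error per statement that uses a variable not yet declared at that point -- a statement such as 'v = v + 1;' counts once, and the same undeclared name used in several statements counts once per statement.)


Scanning code line by line:
  Line 1: use 'c' -> ERROR (undeclared)
  Line 2: use 'y' -> ERROR (undeclared)
  Line 3: use 'a' -> ERROR (undeclared)
  Line 4: use 'c' -> ERROR (undeclared)
  Line 5: use 'y' -> ERROR (undeclared)
  Line 6: use 'n' -> ERROR (undeclared)
  Line 7: declare 'c' -> declared = ['c']
Total undeclared variable errors: 6

6


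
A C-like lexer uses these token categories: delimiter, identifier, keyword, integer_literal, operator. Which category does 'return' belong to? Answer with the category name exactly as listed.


Token: 'return'
Checking categories:
  identifier: no
  integer_literal: no
  operator: no
  keyword: YES
  delimiter: no
Category: keyword

keyword


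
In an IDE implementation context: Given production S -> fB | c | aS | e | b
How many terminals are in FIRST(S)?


Production: S -> fB | c | aS | e | b
Examining each alternative for leading terminals:
  S -> fB : first terminal = 'f'
  S -> c : first terminal = 'c'
  S -> aS : first terminal = 'a'
  S -> e : first terminal = 'e'
  S -> b : first terminal = 'b'
FIRST(S) = {a, b, c, e, f}
Count: 5

5


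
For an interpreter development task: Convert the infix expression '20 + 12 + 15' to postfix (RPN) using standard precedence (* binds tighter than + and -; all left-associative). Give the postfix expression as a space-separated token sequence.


Applying the shunting-yard algorithm:
  Operand 20 -> output
  Push '+' onto operator stack -> op-stack: [+]
  Operand 12 -> output
  See '+' (prec 1); top '+' (prec 1) >= it -> pop '+' to output
  Push '+' onto operator stack -> op-stack: [+]
  Operand 15 -> output
  End of input: pop '+' to output
Postfix result: 20 12 + 15 +

20 12 + 15 +


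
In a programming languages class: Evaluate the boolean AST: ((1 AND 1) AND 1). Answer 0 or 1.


Step 1: Evaluate inner node
  1 AND 1 = 1
Step 2: Evaluate root node
  1 AND 1 = 1

1


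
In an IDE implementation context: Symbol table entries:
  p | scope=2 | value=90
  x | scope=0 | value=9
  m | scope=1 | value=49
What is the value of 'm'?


Searching symbol table for 'm':
  p | scope=2 | value=90
  x | scope=0 | value=9
  m | scope=1 | value=49 <- MATCH
Found 'm' at scope 1 with value 49

49


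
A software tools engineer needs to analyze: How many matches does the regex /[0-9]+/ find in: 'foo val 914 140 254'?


Pattern: /[0-9]+/ (int literals)
Input: 'foo val 914 140 254'
Scanning for matches:
  Match 1: '914'
  Match 2: '140'
  Match 3: '254'
Total matches: 3

3


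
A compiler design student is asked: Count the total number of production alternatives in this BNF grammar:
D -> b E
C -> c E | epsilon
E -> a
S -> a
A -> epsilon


Counting alternatives per rule:
  D: 1 alternative(s)
  C: 2 alternative(s)
  E: 1 alternative(s)
  S: 1 alternative(s)
  A: 1 alternative(s)
Sum: 1 + 2 + 1 + 1 + 1 = 6

6


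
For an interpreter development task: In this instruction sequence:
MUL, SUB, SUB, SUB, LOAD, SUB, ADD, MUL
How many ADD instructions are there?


Scanning instruction sequence for ADD:
  Position 1: MUL
  Position 2: SUB
  Position 3: SUB
  Position 4: SUB
  Position 5: LOAD
  Position 6: SUB
  Position 7: ADD <- MATCH
  Position 8: MUL
Matches at positions: [7]
Total ADD count: 1

1


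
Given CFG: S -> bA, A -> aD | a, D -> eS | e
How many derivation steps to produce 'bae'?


Grammar: S -> bA, A -> aD | a, D -> eS | e
Deriving 'bae':
Step 1: S -> bA => bA
Step 2: A -> aD => baD
Step 3: D -> e => bae
Total derivation steps: 3

3


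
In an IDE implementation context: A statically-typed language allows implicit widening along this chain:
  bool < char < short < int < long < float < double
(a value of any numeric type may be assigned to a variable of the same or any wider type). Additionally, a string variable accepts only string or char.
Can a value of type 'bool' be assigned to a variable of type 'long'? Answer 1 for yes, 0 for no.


Target variable type: long
Source value type: bool
Numeric ranks: bool=0, long=4
Widening allowed iff rank(source) <= rank(target): 0 <= 4? Yes
Result: 1

1


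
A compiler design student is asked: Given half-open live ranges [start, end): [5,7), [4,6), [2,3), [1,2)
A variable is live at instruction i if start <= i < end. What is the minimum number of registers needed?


Live ranges:
  Var0: [5, 7)
  Var1: [4, 6)
  Var2: [2, 3)
  Var3: [1, 2)
Sweep-line events (position, delta, active):
  pos=1 start -> active=1
  pos=2 end -> active=0
  pos=2 start -> active=1
  pos=3 end -> active=0
  pos=4 start -> active=1
  pos=5 start -> active=2
  pos=6 end -> active=1
  pos=7 end -> active=0
Maximum simultaneous active: 2
Minimum registers needed: 2

2


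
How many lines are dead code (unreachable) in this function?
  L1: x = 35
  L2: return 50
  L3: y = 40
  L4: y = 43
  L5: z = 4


Analyzing control flow:
  L1: reachable (before return)
  L2: reachable (return statement)
  L3: DEAD (after return at L2)
  L4: DEAD (after return at L2)
  L5: DEAD (after return at L2)
Return at L2, total lines = 5
Dead lines: L3 through L5
Count: 3

3


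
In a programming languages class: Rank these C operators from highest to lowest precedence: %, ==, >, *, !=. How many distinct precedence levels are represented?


Looking up precedence for each operator:
  % -> precedence 6
  == -> precedence 3
  > -> precedence 4
  * -> precedence 6
  != -> precedence 3
Sorted highest to lowest: %, *, >, ==, !=
Distinct precedence values: [6, 4, 3]
Number of distinct levels: 3

3


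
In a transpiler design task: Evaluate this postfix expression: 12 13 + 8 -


Processing tokens left to right:
Push 12, Push 13
Pop 12 and 13, compute 12 + 13 = 25, push 25
Push 8
Pop 25 and 8, compute 25 - 8 = 17, push 17
Stack result: 17

17


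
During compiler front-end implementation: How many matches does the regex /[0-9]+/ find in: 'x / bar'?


Pattern: /[0-9]+/ (int literals)
Input: 'x / bar'
Scanning for matches:
Total matches: 0

0


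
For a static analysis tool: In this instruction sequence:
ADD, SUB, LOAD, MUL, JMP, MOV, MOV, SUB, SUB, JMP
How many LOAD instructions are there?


Scanning instruction sequence for LOAD:
  Position 1: ADD
  Position 2: SUB
  Position 3: LOAD <- MATCH
  Position 4: MUL
  Position 5: JMP
  Position 6: MOV
  Position 7: MOV
  Position 8: SUB
  Position 9: SUB
  Position 10: JMP
Matches at positions: [3]
Total LOAD count: 1

1


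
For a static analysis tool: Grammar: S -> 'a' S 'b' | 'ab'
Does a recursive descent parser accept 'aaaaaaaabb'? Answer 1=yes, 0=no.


Grammar accepts strings of the form a^n b^n (n >= 1)
Word: 'aaaaaaaabb'
Counting: 8 a's and 2 b's
Check: 8 == 2? No
Mismatch: a-count != b-count
Rejected

0


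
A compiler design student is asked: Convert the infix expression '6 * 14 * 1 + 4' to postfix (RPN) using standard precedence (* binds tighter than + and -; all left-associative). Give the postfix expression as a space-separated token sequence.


Applying the shunting-yard algorithm:
  Operand 6 -> output
  Push '*' onto operator stack -> op-stack: [*]
  Operand 14 -> output
  See '*' (prec 2); top '*' (prec 2) >= it -> pop '*' to output
  Push '*' onto operator stack -> op-stack: [*]
  Operand 1 -> output
  See '+' (prec 1); top '*' (prec 2) >= it -> pop '*' to output
  Push '+' onto operator stack -> op-stack: [+]
  Operand 4 -> output
  End of input: pop '+' to output
Postfix result: 6 14 * 1 * 4 +

6 14 * 1 * 4 +


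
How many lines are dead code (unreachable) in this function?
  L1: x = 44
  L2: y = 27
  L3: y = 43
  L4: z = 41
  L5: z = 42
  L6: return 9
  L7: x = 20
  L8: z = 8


Analyzing control flow:
  L1: reachable (before return)
  L2: reachable (before return)
  L3: reachable (before return)
  L4: reachable (before return)
  L5: reachable (before return)
  L6: reachable (return statement)
  L7: DEAD (after return at L6)
  L8: DEAD (after return at L6)
Return at L6, total lines = 8
Dead lines: L7 through L8
Count: 2

2


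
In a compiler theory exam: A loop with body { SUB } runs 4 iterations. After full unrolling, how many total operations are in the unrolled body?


Loop body operations: SUB (1 op per iteration)
Unrolling 4 iterations:
  Iteration 1: SUB (1 ops)
  Iteration 2: SUB (1 ops)
  Iteration 3: SUB (1 ops)
  Iteration 4: SUB (1 ops)
Total: 4 iterations * 1 ops/iter = 4 operations

4


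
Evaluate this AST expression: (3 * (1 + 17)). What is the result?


Expression: (3 * (1 + 17))
Evaluating step by step:
  1 + 17 = 18
  3 * 18 = 54
Result: 54

54


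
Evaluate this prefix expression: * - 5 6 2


Parsing prefix expression: * - 5 6 2
Step 1: Innermost operation '- 5 6'
  5 - 6 = -1
Step 2: Outer operation '* [-1] 2'
  -1 * 2 = -2

-2


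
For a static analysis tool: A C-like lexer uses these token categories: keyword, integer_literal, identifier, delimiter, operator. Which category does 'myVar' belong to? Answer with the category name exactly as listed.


Token: 'myVar'
Checking categories:
  identifier: YES
  integer_literal: no
  operator: no
  keyword: no
  delimiter: no
Category: identifier

identifier


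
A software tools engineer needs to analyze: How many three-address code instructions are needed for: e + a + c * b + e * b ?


Expression: e + a + c * b + e * b
Generating three-address code (respecting * over +/- precedence):
  Instruction 1: t1 = c * b
  Instruction 2: t2 = e * b
  Instruction 3: t3 = e + a
  Instruction 4: t4 = t3 + t1
  Instruction 5: t5 = t4 + t2
Total instructions: 5

5


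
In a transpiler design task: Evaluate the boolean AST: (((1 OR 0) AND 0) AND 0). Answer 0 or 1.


Step 1: Evaluate inner node
  1 OR 0 = 1
Step 2: Evaluate next node
  1 AND 0 = 0
Step 3: Evaluate root node
  0 AND 0 = 0

0


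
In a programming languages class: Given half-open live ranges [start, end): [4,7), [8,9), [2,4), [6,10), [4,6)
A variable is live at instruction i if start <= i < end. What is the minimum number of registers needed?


Live ranges:
  Var0: [4, 7)
  Var1: [8, 9)
  Var2: [2, 4)
  Var3: [6, 10)
  Var4: [4, 6)
Sweep-line events (position, delta, active):
  pos=2 start -> active=1
  pos=4 end -> active=0
  pos=4 start -> active=1
  pos=4 start -> active=2
  pos=6 end -> active=1
  pos=6 start -> active=2
  pos=7 end -> active=1
  pos=8 start -> active=2
  pos=9 end -> active=1
  pos=10 end -> active=0
Maximum simultaneous active: 2
Minimum registers needed: 2

2


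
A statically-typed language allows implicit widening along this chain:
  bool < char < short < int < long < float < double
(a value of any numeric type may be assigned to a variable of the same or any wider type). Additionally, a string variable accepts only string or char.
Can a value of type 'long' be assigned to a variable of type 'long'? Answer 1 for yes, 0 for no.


Target variable type: long
Source value type: long
Numeric ranks: long=4, long=4
Widening allowed iff rank(source) <= rank(target): 4 <= 4? Yes
Result: 1

1


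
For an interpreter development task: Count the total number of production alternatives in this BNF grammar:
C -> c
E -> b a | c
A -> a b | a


Counting alternatives per rule:
  C: 1 alternative(s)
  E: 2 alternative(s)
  A: 2 alternative(s)
Sum: 1 + 2 + 2 = 5

5


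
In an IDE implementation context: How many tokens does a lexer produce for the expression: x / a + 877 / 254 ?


Scanning 'x / a + 877 / 254'
Token 1: 'x' -> identifier
Token 2: '/' -> operator
Token 3: 'a' -> identifier
Token 4: '+' -> operator
Token 5: '877' -> integer_literal
Token 6: '/' -> operator
Token 7: '254' -> integer_literal
Total tokens: 7

7


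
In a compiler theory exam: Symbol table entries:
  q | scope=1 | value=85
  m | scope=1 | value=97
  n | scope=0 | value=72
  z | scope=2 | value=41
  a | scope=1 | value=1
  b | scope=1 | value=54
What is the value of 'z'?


Searching symbol table for 'z':
  q | scope=1 | value=85
  m | scope=1 | value=97
  n | scope=0 | value=72
  z | scope=2 | value=41 <- MATCH
  a | scope=1 | value=1
  b | scope=1 | value=54
Found 'z' at scope 2 with value 41

41


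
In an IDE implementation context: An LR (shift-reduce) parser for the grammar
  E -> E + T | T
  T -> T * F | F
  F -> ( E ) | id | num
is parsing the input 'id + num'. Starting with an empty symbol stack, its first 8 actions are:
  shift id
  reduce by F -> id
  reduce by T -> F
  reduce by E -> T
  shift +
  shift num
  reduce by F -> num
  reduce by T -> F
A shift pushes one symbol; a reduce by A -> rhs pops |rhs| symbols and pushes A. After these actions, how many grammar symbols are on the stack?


Tracking the symbol stack through each action:
  Action 1: shift 'id' : push -> stack = [id] (size 1)
  Action 2: reduce by F -> id : pop 1, push F -> stack = [F] (size 1)
  Action 3: reduce by T -> F : pop 1, push T -> stack = [T] (size 1)
  Action 4: reduce by E -> T : pop 1, push E -> stack = [E] (size 1)
  Action 5: shift '+' : push -> stack = [E, +] (size 2)
  Action 6: shift 'num' : push -> stack = [E, +, num] (size 3)
  Action 7: reduce by F -> num : pop 1, push F -> stack = [E, +, F] (size 3)
  Action 8: reduce by T -> F : pop 1, push T -> stack = [E, +, T] (size 3)
Final stack size: 3

3


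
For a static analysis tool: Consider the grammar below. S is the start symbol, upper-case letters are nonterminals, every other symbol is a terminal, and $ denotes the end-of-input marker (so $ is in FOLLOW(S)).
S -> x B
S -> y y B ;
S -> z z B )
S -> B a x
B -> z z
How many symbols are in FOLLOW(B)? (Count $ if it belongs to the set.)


S is the start symbol and does not occur in any rule body, so FOLLOW(S) = {$}.
Examining every occurrence of B in a rule body:
  S -> x B : B is at the right end -> add FOLLOW(S) = {$}
  S -> y y B ; : B is followed by terminal ';' -> add ';'
  S -> z z B ) : B is followed by terminal ')' -> add ')'
  S -> B a x : B is followed by terminal 'a' -> add 'a'
  B -> z z : B does not occur in the body -> contributes nothing
FOLLOW(B) = {), ;, a, $}
Count: 4

4


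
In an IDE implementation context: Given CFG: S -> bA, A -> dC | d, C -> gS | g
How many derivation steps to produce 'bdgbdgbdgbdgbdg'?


Grammar: S -> bA, A -> dC | d, C -> gS | g
Deriving 'bdgbdgbdgbdgbdg':
Step 1: S -> bA => bA
Step 2: A -> dC => bdC
Step 3: C -> gS => bdgS
Step 4: S -> bA => bdgbA
Step 5: A -> dC => bdgbdC
Step 6: C -> gS => bdgbdgS
Step 7: S -> bA => bdgbdgbA
Step 8: A -> dC => bdgbdgbdC
Step 9: C -> gS => bdgbdgbdgS
Step 10: S -> bA => bdgbdgbdgbA
Step 11: A -> dC => bdgbdgbdgbdC
Step 12: C -> gS => bdgbdgbdgbdgS
Step 13: S -> bA => bdgbdgbdgbdgbA
Step 14: A -> dC => bdgbdgbdgbdgbdC
Step 15: C -> g => bdgbdgbdgbdgbdg
Total derivation steps: 15

15
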